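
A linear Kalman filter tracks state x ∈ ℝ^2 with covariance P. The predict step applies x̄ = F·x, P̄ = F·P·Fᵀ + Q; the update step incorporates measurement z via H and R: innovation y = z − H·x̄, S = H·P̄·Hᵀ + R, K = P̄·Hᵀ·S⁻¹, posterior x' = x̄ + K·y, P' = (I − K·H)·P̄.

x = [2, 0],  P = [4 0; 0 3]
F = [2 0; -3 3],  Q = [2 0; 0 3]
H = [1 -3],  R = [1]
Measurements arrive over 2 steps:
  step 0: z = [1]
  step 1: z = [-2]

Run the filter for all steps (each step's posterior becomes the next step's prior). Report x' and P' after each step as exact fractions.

step 0: x̄ = F·x = [4, -6]
step 0: P̄ = F·P·Fᵀ + Q = [18 -24; -24 66]
step 0: y = z − H·x̄ = [-21]
step 0: S = H·P̄·Hᵀ + R = [757]
step 0: K = P̄·Hᵀ·S⁻¹ = [90/757; -222/757]
step 0: x' = x̄ + K·y = [1138/757, 120/757]
step 0: P' = (I − K·H)·P̄ = [5526/757 1812/757; 1812/757 678/757]
step 1: x̄ = F·x = [2276/757, -3054/757]
step 1: P̄ = F·P·Fᵀ + Q = [23618/757 -22284/757; -22284/757 25491/757]
step 1: y = z − H·x̄ = [-12952/757]
step 1: S = H·P̄·Hᵀ + R = [387498/757]
step 1: K = P̄·Hᵀ·S⁻¹ = [45235/193749; -32919/129166]
step 1: x' = x̄ + K·y = [-191428/193749, 21066/64583]
step 1: P' = (I − K·H)·P̄ = [638776/193749 65949/64583; 65949/64583 54939/129166]

step 0: x' = [1138/757, 120/757], P' = [5526/757 1812/757; 1812/757 678/757]
step 1: x' = [-191428/193749, 21066/64583], P' = [638776/193749 65949/64583; 65949/64583 54939/129166]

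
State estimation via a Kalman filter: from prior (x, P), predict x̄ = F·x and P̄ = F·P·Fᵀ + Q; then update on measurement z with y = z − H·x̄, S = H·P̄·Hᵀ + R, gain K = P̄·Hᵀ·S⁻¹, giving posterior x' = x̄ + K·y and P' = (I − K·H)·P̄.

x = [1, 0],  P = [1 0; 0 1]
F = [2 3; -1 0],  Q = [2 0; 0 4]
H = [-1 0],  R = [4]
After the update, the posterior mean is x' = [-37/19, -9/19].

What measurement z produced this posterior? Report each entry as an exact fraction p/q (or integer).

z = [3]

x̄ = F·x = [2, -1]
P̄ = F·P·Fᵀ + Q = [15 -2; -2 5]
S = H·P̄·Hᵀ + R = [19]
K = P̄·Hᵀ·S⁻¹ = [-15/19; 2/19]
x' − x̄ = [-75/19, 10/19] = K·y
y = (KᵀK)⁻¹·Kᵀ·(x' − x̄) = [5]
z = y + H·x̄ = [5] + [-2] = [3]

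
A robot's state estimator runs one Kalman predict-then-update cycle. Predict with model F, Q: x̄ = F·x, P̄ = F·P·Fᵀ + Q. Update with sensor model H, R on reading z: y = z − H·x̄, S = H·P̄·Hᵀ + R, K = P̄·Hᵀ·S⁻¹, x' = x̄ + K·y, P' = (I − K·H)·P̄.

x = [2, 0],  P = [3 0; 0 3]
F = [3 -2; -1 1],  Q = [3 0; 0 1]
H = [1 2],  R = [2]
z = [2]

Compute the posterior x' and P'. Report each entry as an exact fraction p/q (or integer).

x̄ = F·x = [6, -2]
P̄ = F·P·Fᵀ + Q = [42 -15; -15 7]
y = z − H·x̄ = [0]
S = H·P̄·Hᵀ + R = [12]
K = P̄·Hᵀ·S⁻¹ = [1; -1/12]
x' = x̄ + K·y = [6, -2]
P' = (I − K·H)·P̄ = [30 -14; -14 83/12]

x' = [6, -2]
P' = [30 -14; -14 83/12]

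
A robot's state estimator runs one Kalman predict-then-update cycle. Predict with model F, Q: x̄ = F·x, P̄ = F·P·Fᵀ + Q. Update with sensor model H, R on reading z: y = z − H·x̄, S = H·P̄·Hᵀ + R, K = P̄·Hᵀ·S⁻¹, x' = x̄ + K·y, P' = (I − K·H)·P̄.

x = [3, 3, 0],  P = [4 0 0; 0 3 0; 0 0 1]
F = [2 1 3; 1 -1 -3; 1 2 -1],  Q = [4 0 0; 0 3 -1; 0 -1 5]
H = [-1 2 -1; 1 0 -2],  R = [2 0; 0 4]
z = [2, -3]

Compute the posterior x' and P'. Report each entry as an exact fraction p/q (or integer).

x' = [10113/2675, 12108/2675, 9357/2675]
P' = [37524/2675 26804/2675 17776/2675; 26804/2675 21049/2675 13926/2675; 17776/2675 13926/2675 10934/2675]

x̄ = F·x = [9, 0, 9]
P̄ = F·P·Fᵀ + Q = [32 -4 11; -4 19 0; 11 0 22]
y = z − H·x̄ = [20, 6]
S = H·P̄·Hᵀ + R = [170 15; 15 80]
K = P̄·Hᵀ·S⁻¹ = [-846/2675 493/2675; 684/2675 -262/2675; -429/2675 -1023/2675]
x' = x̄ + K·y = [10113/2675, 12108/2675, 9357/2675]
P' = (I − K·H)·P̄ = [37524/2675 26804/2675 17776/2675; 26804/2675 21049/2675 13926/2675; 17776/2675 13926/2675 10934/2675]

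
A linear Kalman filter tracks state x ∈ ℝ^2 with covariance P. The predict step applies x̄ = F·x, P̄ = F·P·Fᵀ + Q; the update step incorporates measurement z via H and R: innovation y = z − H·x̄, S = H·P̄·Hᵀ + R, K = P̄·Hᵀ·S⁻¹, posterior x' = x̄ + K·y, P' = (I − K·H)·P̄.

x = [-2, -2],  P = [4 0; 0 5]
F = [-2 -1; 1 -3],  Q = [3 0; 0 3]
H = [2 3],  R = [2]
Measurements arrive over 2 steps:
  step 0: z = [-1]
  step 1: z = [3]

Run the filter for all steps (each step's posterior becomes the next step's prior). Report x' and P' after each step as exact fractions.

step 0: x̄ = F·x = [6, 4]
step 0: P̄ = F·P·Fᵀ + Q = [24 7; 7 52]
step 0: y = z − H·x̄ = [-25]
step 0: S = H·P̄·Hᵀ + R = [650]
step 0: K = P̄·Hᵀ·S⁻¹ = [69/650; 17/65]
step 0: x' = x̄ + K·y = [87/26, -33/13]
step 0: P' = (I − K·H)·P̄ = [10839/650 -718/65; -718/65 98/13]
step 1: x̄ = F·x = [-54/13, 285/26]
step 1: P̄ = F·P·Fᵀ + Q = [10743/325 -21439/325; -21439/325 99969/650]
step 1: y = z − H·x̄ = [-561/26]
step 1: S = H·P̄·Hᵀ + R = [472429/650]
step 1: K = P̄·Hᵀ·S⁻¹ = [-85662/472429; 214151/472429]
step 1: x' = x̄ + K·y = [-114075/472429, 557829/472429]
step 1: P' = (I − K·H)·P̄ = [4327125/472429 -2941858/472429; -2941858/472429 2104006/472429]

step 0: x' = [87/26, -33/13], P' = [10839/650 -718/65; -718/65 98/13]
step 1: x' = [-114075/472429, 557829/472429], P' = [4327125/472429 -2941858/472429; -2941858/472429 2104006/472429]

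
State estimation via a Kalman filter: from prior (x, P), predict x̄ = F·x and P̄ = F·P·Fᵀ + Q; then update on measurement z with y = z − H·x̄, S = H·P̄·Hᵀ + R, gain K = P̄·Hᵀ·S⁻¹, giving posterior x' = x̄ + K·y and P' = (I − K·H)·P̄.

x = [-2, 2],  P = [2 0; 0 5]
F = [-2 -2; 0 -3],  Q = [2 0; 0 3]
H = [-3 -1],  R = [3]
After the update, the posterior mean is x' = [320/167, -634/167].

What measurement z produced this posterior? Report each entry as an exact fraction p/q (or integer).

z = [-2]

x̄ = F·x = [0, -6]
P̄ = F·P·Fᵀ + Q = [30 30; 30 48]
S = H·P̄·Hᵀ + R = [501]
K = P̄·Hᵀ·S⁻¹ = [-40/167; -46/167]
x' − x̄ = [320/167, 368/167] = K·y
y = (KᵀK)⁻¹·Kᵀ·(x' − x̄) = [-8]
z = y + H·x̄ = [-8] + [6] = [-2]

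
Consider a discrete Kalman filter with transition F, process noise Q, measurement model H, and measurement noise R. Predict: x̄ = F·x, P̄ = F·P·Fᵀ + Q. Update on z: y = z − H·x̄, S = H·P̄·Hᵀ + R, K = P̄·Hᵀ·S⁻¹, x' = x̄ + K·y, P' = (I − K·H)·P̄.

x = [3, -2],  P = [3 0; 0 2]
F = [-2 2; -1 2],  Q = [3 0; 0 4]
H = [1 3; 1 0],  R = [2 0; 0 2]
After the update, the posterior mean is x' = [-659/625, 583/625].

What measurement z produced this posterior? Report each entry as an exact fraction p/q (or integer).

z = [2, -1]

x̄ = F·x = [-10, -7]
P̄ = F·P·Fᵀ + Q = [23 14; 14 15]
S = H·P̄·Hᵀ + R = [244 65; 65 25]
K = P̄·Hᵀ·S⁻¹ = [26/375 1387/1875; 113/375 -419/1875]
x' − x̄ = [5591/625, 4958/625] = K·y
y = (KᵀK)⁻¹·Kᵀ·(x' − x̄) = [33, 9]
z = y + H·x̄ = [33, 9] + [-31, -10] = [2, -1]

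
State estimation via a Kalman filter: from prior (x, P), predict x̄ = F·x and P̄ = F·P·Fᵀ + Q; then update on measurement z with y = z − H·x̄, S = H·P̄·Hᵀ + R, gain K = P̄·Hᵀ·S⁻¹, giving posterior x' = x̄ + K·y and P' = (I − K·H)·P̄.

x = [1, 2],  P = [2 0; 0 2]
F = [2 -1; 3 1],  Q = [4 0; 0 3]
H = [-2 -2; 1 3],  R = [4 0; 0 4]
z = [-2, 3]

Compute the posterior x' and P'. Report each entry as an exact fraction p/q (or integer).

x̄ = F·x = [0, 5]
P̄ = F·P·Fᵀ + Q = [14 10; 10 23]
y = z − H·x̄ = [8, -12]
S = H·P̄·Hᵀ + R = [232 -246; -246 285]
K = P̄·Hᵀ·S⁻¹ = [-238/467 -400/1401; 52/467 523/1401]
x' = x̄ + K·y = [-304/467, 659/467]
P' = (I − K·H)·P̄ = [2942/1401 -1514/1401; -1514/1401 1202/1401]

x' = [-304/467, 659/467]
P' = [2942/1401 -1514/1401; -1514/1401 1202/1401]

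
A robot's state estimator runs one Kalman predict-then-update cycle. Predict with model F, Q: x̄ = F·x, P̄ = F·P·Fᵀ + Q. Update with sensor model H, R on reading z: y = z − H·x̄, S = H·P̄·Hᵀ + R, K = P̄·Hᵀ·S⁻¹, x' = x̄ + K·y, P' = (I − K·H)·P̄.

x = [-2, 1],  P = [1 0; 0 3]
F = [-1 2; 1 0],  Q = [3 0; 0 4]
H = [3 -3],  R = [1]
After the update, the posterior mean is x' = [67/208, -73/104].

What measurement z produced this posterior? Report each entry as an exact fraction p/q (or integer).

z = [3]

x̄ = F·x = [4, -2]
P̄ = F·P·Fᵀ + Q = [16 -1; -1 5]
S = H·P̄·Hᵀ + R = [208]
K = P̄·Hᵀ·S⁻¹ = [51/208; -9/104]
x' − x̄ = [-765/208, 135/104] = K·y
y = (KᵀK)⁻¹·Kᵀ·(x' − x̄) = [-15]
z = y + H·x̄ = [-15] + [18] = [3]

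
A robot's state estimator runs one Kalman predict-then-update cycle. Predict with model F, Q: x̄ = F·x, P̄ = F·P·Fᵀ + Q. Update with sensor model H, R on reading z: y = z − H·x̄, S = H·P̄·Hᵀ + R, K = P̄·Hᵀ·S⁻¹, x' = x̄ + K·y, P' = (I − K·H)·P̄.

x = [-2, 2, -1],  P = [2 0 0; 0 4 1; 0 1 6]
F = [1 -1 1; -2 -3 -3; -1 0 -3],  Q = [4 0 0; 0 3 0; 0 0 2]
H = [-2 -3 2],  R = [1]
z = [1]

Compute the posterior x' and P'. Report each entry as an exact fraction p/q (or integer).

x̄ = F·x = [-5, 1, 5]
P̄ = F·P·Fᵀ + Q = [14 -10 -17; -10 119 67; -17 67 58]
y = z − H·x̄ = [-16]
S = H·P̄·Hᵀ + R = [572]
K = P̄·Hᵀ·S⁻¹ = [-8/143; -203/572; -51/572]
x' = x̄ + K·y = [-587/143, 955/143, 919/143]
P' = (I − K·H)·P̄ = [1746/143 -3054/143 -2839/143; -3054/143 26859/572 27971/572; -2839/143 27971/572 30575/572]

x' = [-587/143, 955/143, 919/143]
P' = [1746/143 -3054/143 -2839/143; -3054/143 26859/572 27971/572; -2839/143 27971/572 30575/572]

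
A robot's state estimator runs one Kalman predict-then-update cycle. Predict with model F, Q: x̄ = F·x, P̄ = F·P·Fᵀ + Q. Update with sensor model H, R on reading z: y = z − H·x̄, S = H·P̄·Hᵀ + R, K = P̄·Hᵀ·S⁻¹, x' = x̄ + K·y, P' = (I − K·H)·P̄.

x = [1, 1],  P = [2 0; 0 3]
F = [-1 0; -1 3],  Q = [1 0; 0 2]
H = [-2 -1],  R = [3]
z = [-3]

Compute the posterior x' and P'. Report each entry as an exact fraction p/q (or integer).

x̄ = F·x = [-1, 2]
P̄ = F·P·Fᵀ + Q = [3 2; 2 31]
y = z − H·x̄ = [-3]
S = H·P̄·Hᵀ + R = [54]
K = P̄·Hᵀ·S⁻¹ = [-4/27; -35/54]
x' = x̄ + K·y = [-5/9, 71/18]
P' = (I − K·H)·P̄ = [49/27 -86/27; -86/27 449/54]

x' = [-5/9, 71/18]
P' = [49/27 -86/27; -86/27 449/54]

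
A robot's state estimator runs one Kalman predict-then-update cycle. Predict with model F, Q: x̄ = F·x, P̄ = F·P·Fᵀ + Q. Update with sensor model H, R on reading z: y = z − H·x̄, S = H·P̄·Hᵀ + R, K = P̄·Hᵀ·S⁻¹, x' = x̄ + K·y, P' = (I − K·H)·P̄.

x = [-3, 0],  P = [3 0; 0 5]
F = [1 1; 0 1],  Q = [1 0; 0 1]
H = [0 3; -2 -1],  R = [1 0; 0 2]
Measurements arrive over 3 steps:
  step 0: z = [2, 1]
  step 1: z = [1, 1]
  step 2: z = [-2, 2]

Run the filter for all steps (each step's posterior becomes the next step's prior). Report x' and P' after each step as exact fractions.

step 0: x' = [-1211/1216, 53/76], P' = [569/1216 -3/76; -3/76 2/19]
step 1: x' = [-21099/35888, 6395/17944], P' = [13897/35888 -641/17944; -641/17944 2675/26916]
step 2: x' = [-604865/1012844, -889031/1519266], P' = [1159679/3038532 -53405/1519266; -53405/1519266 25139/253211]

step 0: x̄ = F·x = [-3, 0]
step 0: P̄ = F·P·Fᵀ + Q = [9 5; 5 6]
step 0: y = z − H·x̄ = [2, -5]
step 0: S = H·P̄·Hᵀ + R = [55 -48; -48 64]
step 0: K = P̄·Hᵀ·S⁻¹ = [-9/76 -545/1216; 6/19 -1/76]
step 0: x' = x̄ + K·y = [-1211/1216, 53/76]
step 0: P' = (I − K·H)·P̄ = [569/1216 -3/76; -3/76 2/19]
step 1: x̄ = F·x = [-363/1216, 53/76]
step 1: P̄ = F·P·Fᵀ + Q = [1817/1216 5/76; 5/76 21/19]
step 1: y = z − H·x̄ = [-83/76, 669/608]
step 1: S = H·P̄·Hᵀ + R = [208/19 -141/38; -141/38 2841/304]
step 1: K = P̄·Hᵀ·S⁻¹ = [-1923/17944 -1657/4486; 2675/8972 -94/6729]
step 1: x' = x̄ + K·y = [-21099/35888, 6395/17944]
step 1: P' = (I − K·H)·P̄ = [13897/35888 -641/17944; -641/17944 2675/26916]
step 2: x̄ = F·x = [-8309/35888, 6395/17944]
step 2: P̄ = F·P·Fᵀ + Q = [152363/107664 3427/53832; 3427/53832 29591/26916]
step 2: y = z − H·x̄ = [-55073/17944, 16987/8972]
step 2: S = H·P̄·Hᵀ + R = [97745/8972 -16509/4486; -16509/4486 20220/2243]
step 2: K = P̄·Hᵀ·S⁻¹ = [-53405/506422 -184379/506422; 75417/253211 -11006/759633]
step 2: x' = x̄ + K·y = [-604865/1012844, -889031/1519266]
step 2: P' = (I − K·H)·P̄ = [1159679/3038532 -53405/1519266; -53405/1519266 25139/253211]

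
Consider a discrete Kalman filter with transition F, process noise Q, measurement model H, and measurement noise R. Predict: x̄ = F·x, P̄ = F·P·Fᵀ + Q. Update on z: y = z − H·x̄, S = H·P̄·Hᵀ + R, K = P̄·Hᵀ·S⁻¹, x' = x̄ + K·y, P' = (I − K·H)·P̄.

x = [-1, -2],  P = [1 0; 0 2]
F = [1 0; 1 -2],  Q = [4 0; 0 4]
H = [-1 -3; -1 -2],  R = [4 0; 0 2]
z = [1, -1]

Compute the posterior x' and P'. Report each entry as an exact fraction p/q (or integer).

x' = [-111/143, 61/143]
P' = [554/143 -222/143; -222/143 122/143]

x̄ = F·x = [-1, 3]
P̄ = F·P·Fᵀ + Q = [5 1; 1 13]
y = z − H·x̄ = [9, 4]
S = H·P̄·Hᵀ + R = [132 88; 88 63]
K = P̄·Hᵀ·S⁻¹ = [28/143 -5/13; -36/143 -1/13]
x' = x̄ + K·y = [-111/143, 61/143]
P' = (I − K·H)·P̄ = [554/143 -222/143; -222/143 122/143]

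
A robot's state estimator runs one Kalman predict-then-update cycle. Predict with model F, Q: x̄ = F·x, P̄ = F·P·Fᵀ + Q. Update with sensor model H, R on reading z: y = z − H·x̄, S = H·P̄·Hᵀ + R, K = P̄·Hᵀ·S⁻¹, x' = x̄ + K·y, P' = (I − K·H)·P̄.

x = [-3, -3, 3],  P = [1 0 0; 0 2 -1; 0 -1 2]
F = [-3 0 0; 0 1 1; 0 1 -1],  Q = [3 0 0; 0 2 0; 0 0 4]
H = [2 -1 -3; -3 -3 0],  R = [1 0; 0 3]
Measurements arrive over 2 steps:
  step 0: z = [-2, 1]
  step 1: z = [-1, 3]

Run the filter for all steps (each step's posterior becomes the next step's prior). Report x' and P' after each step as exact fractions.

step 0: x̄ = F·x = [9, 0, -6]
step 0: P̄ = F·P·Fᵀ + Q = [12 0 0; 0 4 0; 0 0 10]
step 0: y = z − H·x̄ = [-38, 28]
step 0: S = H·P̄·Hᵀ + R = [143 -60; -60 147]
step 0: K = P̄·Hᵀ·S⁻¹ = [456/5807 -1236/5807; -436/5807 -652/5807; -1470/5807 -600/5807]
step 0: x' = x̄ + K·y = [327/5807, -1688/5807, 4218/5807]
step 0: P' = (I − K·H)·P̄ = [14244/5807 -13008/5807 13680/5807; -13008/5807 13660/5807 -13080/5807; 13680/5807 -13080/5807 13970/5807]
step 1: x̄ = F·x = [-981/5807, 2530/5807, -5906/5807]
step 1: P̄ = F·P·Fᵀ + Q = [145617/5807 -2016/5807 80064/5807; -2016/5807 13084/5807 -310/5807; 80064/5807 -310/5807 77018/5807]
step 1: y = z − H·x̄ = [-19033/5807, 22068/5807]
step 1: S = H·P̄·Hᵀ + R = [339957/5807 -110616/5807; -110616/5807 1409442/5807]
step 1: K = P̄·Hᵀ·S⁻¹ = [259538/4466963 -2689961/8933926; -760178/13400889 -375362/13400889; -3616192/13400889 -2558695/13400889]
step 1: x' = x̄ + K·y = [-6716533/4466963, 6903604/13400889, -11500594/13400889]
step 1: P' = (I − K·H)·P̄ = [19725693/8933926 -8517866/4466963 9328007/4466963; -8517866/4466963 25928960/13400889 -25425326/13400889; 9328007/4466963 -25425326/13400889 28336520/13400889]

step 0: x' = [327/5807, -1688/5807, 4218/5807], P' = [14244/5807 -13008/5807 13680/5807; -13008/5807 13660/5807 -13080/5807; 13680/5807 -13080/5807 13970/5807]
step 1: x' = [-6716533/4466963, 6903604/13400889, -11500594/13400889], P' = [19725693/8933926 -8517866/4466963 9328007/4466963; -8517866/4466963 25928960/13400889 -25425326/13400889; 9328007/4466963 -25425326/13400889 28336520/13400889]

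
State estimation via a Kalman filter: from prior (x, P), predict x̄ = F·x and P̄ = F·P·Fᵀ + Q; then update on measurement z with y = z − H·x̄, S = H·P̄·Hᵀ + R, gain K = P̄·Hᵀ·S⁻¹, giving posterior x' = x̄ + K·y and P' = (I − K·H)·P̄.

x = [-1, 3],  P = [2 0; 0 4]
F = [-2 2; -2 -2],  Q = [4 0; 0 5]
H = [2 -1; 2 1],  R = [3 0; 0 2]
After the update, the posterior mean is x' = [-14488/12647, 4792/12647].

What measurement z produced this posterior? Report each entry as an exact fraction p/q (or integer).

z = [-3, -2]

x̄ = F·x = [8, -4]
P̄ = F·P·Fᵀ + Q = [28 -8; -8 29]
S = H·P̄·Hᵀ + R = [176 83; 83 111]
K = P̄·Hᵀ·S⁻¹ = [3120/12647 3136/12647; -6074/12647 6023/12647]
x' − x̄ = [-115664/12647, 55380/12647] = K·y
y = (KᵀK)⁻¹·Kᵀ·(x' − x̄) = [-23, -14]
z = y + H·x̄ = [-23, -14] + [20, 12] = [-3, -2]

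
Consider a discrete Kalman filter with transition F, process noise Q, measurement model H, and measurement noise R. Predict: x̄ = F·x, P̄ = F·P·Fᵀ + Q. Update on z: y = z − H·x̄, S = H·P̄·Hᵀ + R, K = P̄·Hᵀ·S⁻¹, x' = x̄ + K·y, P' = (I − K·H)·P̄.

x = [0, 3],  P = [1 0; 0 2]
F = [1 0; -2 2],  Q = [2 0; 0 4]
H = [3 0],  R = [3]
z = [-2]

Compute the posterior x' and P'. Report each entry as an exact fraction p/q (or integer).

x' = [-3/5, 32/5]
P' = [3/10 -1/5; -1/5 74/5]

x̄ = F·x = [0, 6]
P̄ = F·P·Fᵀ + Q = [3 -2; -2 16]
y = z − H·x̄ = [-2]
S = H·P̄·Hᵀ + R = [30]
K = P̄·Hᵀ·S⁻¹ = [3/10; -1/5]
x' = x̄ + K·y = [-3/5, 32/5]
P' = (I − K·H)·P̄ = [3/10 -1/5; -1/5 74/5]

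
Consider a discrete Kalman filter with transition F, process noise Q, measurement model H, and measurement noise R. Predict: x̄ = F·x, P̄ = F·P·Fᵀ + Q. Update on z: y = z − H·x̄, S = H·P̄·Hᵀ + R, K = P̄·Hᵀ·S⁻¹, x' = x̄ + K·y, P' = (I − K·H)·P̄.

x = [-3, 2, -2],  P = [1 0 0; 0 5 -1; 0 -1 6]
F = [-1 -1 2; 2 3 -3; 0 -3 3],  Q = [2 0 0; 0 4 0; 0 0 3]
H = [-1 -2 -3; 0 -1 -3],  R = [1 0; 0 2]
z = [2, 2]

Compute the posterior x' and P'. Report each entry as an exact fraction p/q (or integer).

x' = [941/270, -6269/1620, 371/540]
P' = [379/45 -2413/270 283/90; -2413/270 3899/324 -2569/540; 283/90 -2569/540 367/180]

x̄ = F·x = [-3, 6, -12]
P̄ = F·P·Fᵀ + Q = [36 -62 60; -62 125 -117; 60 -117 120]
y = z − H·x̄ = [-25, -28]
S = H·P̄·Hᵀ + R = [325 395; 395 505]
K = P̄·Hᵀ·S⁻¹ = [1/54 -67/270; -1391/1620 1813/1620; 137/540 -367/540]
x' = x̄ + K·y = [941/270, -6269/1620, 371/540]
P' = (I − K·H)·P̄ = [379/45 -2413/270 283/90; -2413/270 3899/324 -2569/540; 283/90 -2569/540 367/180]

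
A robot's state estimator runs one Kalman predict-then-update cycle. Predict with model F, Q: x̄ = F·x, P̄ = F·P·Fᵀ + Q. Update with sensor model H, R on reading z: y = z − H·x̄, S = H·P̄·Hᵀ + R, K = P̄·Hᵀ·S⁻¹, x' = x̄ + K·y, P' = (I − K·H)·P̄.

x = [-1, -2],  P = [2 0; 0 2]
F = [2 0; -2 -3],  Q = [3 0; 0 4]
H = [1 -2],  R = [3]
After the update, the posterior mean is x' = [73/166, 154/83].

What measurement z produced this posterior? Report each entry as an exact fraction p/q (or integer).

z = [-3]

x̄ = F·x = [-2, 8]
P̄ = F·P·Fᵀ + Q = [11 -8; -8 30]
S = H·P̄·Hᵀ + R = [166]
K = P̄·Hᵀ·S⁻¹ = [27/166; -34/83]
x' − x̄ = [405/166, -510/83] = K·y
y = (KᵀK)⁻¹·Kᵀ·(x' − x̄) = [15]
z = y + H·x̄ = [15] + [-18] = [-3]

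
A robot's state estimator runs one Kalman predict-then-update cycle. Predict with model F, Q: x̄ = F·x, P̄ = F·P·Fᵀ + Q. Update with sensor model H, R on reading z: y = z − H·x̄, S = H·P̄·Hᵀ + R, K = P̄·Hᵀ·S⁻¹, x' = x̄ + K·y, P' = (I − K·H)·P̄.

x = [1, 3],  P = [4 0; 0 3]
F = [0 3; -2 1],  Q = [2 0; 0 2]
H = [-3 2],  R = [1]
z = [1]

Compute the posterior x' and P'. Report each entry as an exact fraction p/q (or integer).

x̄ = F·x = [9, 1]
P̄ = F·P·Fᵀ + Q = [29 9; 9 21]
y = z − H·x̄ = [26]
S = H·P̄·Hᵀ + R = [238]
K = P̄·Hᵀ·S⁻¹ = [-69/238; 15/238]
x' = x̄ + K·y = [174/119, 314/119]
P' = (I − K·H)·P̄ = [2141/238 3177/238; 3177/238 4773/238]

x' = [174/119, 314/119]
P' = [2141/238 3177/238; 3177/238 4773/238]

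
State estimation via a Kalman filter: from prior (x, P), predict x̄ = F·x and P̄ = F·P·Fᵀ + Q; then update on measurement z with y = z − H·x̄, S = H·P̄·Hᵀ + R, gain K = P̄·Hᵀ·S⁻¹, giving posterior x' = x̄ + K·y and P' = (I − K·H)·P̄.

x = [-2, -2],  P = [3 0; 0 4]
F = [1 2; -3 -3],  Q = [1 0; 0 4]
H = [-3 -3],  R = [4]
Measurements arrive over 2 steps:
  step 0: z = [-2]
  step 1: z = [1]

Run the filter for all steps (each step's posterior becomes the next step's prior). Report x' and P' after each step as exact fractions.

step 0: x̄ = F·x = [-6, 12]
step 0: P̄ = F·P·Fᵀ + Q = [20 -33; -33 67]
step 0: y = z − H·x̄ = [16]
step 0: S = H·P̄·Hᵀ + R = [193]
step 0: K = P̄·Hᵀ·S⁻¹ = [39/193; -102/193]
step 0: x' = x̄ + K·y = [-534/193, 684/193]
step 0: P' = (I − K·H)·P̄ = [2339/193 -2391/193; -2391/193 2527/193]
step 1: x̄ = F·x = [834/193, -450/193]
step 1: P̄ = F·P·Fᵀ + Q = [3076/193 -660/193; -660/193 1528/193]
step 1: y = z − H·x̄ = [1345/193]
step 1: S = H·P̄·Hᵀ + R = [30328/193]
step 1: K = P̄·Hᵀ·S⁻¹ = [-906/3791; -651/7582]
step 1: x' = x̄ + K·y = [10068/3791, -22215/7582]
step 1: P' = (I − K·H)·P̄ = [26396/3791 -25188/3791; -25188/3791 25622/3791]

step 0: x' = [-534/193, 684/193], P' = [2339/193 -2391/193; -2391/193 2527/193]
step 1: x' = [10068/3791, -22215/7582], P' = [26396/3791 -25188/3791; -25188/3791 25622/3791]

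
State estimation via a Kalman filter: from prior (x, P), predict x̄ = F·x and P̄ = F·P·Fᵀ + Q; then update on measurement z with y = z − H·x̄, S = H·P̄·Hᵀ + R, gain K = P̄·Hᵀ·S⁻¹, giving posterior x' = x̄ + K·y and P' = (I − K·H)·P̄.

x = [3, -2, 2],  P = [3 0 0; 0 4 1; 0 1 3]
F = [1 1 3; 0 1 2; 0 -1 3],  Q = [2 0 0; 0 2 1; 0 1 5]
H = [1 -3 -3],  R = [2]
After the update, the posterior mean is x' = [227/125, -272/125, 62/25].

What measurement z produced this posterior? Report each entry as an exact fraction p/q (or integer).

z = [1]

x̄ = F·x = [7, 2, 8]
P̄ = F·P·Fᵀ + Q = [42 27 23; 27 22 16; 23 16 30]
S = H·P̄·Hᵀ + R = [500]
K = P̄·Hᵀ·S⁻¹ = [-27/125; -87/500; -23/100]
x' − x̄ = [-648/125, -522/125, -138/25] = K·y
y = (KᵀK)⁻¹·Kᵀ·(x' − x̄) = [24]
z = y + H·x̄ = [24] + [-23] = [1]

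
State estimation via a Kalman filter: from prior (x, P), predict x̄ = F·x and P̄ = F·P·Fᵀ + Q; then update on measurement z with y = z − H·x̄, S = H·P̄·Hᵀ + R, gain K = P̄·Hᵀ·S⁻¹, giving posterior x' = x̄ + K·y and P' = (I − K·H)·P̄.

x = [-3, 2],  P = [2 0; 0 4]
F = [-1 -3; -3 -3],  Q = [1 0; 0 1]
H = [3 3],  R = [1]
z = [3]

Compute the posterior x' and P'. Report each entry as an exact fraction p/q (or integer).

x' = [-4080/1603, 5682/1603]
P' = [3468/1603 -3387/1603; -3387/1603 3484/1603]

x̄ = F·x = [-3, 3]
P̄ = F·P·Fᵀ + Q = [39 42; 42 55]
y = z − H·x̄ = [3]
S = H·P̄·Hᵀ + R = [1603]
K = P̄·Hᵀ·S⁻¹ = [243/1603; 291/1603]
x' = x̄ + K·y = [-4080/1603, 5682/1603]
P' = (I − K·H)·P̄ = [3468/1603 -3387/1603; -3387/1603 3484/1603]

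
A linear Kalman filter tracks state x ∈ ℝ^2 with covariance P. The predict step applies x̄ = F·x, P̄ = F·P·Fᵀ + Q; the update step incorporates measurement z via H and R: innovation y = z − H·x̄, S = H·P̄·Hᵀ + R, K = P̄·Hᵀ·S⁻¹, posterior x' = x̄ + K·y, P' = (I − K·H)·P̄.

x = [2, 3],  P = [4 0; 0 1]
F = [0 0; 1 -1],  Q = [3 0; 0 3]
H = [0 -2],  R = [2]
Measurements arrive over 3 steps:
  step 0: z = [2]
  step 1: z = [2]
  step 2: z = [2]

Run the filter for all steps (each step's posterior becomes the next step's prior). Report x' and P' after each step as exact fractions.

step 0: x̄ = F·x = [0, -1]
step 0: P̄ = F·P·Fᵀ + Q = [3 0; 0 8]
step 0: y = z − H·x̄ = [0]
step 0: S = H·P̄·Hᵀ + R = [34]
step 0: K = P̄·Hᵀ·S⁻¹ = [0; -8/17]
step 0: x' = x̄ + K·y = [0, -1]
step 0: P' = (I − K·H)·P̄ = [3 0; 0 8/17]
step 1: x̄ = F·x = [0, 1]
step 1: P̄ = F·P·Fᵀ + Q = [3 0; 0 110/17]
step 1: y = z − H·x̄ = [4]
step 1: S = H·P̄·Hᵀ + R = [474/17]
step 1: K = P̄·Hᵀ·S⁻¹ = [0; -110/237]
step 1: x' = x̄ + K·y = [0, -203/237]
step 1: P' = (I − K·H)·P̄ = [3 0; 0 110/237]
step 2: x̄ = F·x = [0, 203/237]
step 2: P̄ = F·P·Fᵀ + Q = [3 0; 0 1532/237]
step 2: y = z − H·x̄ = [880/237]
step 2: S = H·P̄·Hᵀ + R = [6602/237]
step 2: K = P̄·Hᵀ·S⁻¹ = [0; -1532/3301]
step 2: x' = x̄ + K·y = [0, -2861/3301]
step 2: P' = (I − K·H)·P̄ = [3 0; 0 1532/3301]

step 0: x' = [0, -1], P' = [3 0; 0 8/17]
step 1: x' = [0, -203/237], P' = [3 0; 0 110/237]
step 2: x' = [0, -2861/3301], P' = [3 0; 0 1532/3301]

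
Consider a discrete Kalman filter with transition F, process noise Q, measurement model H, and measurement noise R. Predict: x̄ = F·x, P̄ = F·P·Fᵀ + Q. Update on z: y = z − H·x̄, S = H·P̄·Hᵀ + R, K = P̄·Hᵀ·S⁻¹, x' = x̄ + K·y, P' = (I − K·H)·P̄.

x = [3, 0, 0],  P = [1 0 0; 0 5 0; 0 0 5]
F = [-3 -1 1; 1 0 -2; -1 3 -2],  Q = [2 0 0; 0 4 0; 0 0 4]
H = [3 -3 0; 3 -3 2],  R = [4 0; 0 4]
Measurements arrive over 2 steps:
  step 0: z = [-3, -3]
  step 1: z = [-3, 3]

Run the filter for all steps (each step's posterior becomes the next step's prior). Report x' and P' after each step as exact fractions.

step 0: x̄ = F·x = [-9, 3, -3]
step 0: P̄ = F·P·Fᵀ + Q = [21 -13 -22; -13 25 19; -22 19 70]
step 0: y = z − H·x̄ = [33, 39]
step 0: S = H·P̄·Hᵀ + R = [652 402; 402 440]
step 0: K = P̄·Hᵀ·S⁻¹ = [5391/31319 -797/31319; -4902/31319 -931/31319; -30477/62638 30265/62638]
step 0: x' = x̄ + K·y = [-135051/31319, -104118/31319, -6660/31319]
step 0: P' = (I − K·H)·P̄ = [154043/31319 146855/31319 -12376/31319; 146855/31319 153391/31319 7942/31319; -12376/31319 7942/31319 60742/31319]
step 1: x̄ = F·x = [502611/31319, -121731/31319, -163983/31319]
step 1: P̄ = F·P·Fᵀ + Q = [2602660/31319 -801216/31319 -1316538/31319; -801216/31319 571791/31319 481838/31319; -1316538/31319 481838/31319 876868/31319]
step 1: y = z − H·x̄ = [-1966983/31319, -1451103/31319]
step 1: S = H·P̄·Hᵀ + R = [43117223/31319 32201691/31319; 32201691/31319 25044183/31319]
step 1: K = P̄·Hᵀ·S⁻¹ = [10376813/38037542 -5496059/114112626; -2062208/57056313 -13611037/171168939; -23757667/57056313 66754741/171168939]
step 1: x' = x̄ + K·y = [21800209/19018771, 117962842/57056313, 162371939/57056313]
step 1: P' = (I − K·H)·P̄ = [110455174/19018771 310611896/57056313 -36626498/57056313; 310611896/57056313 940084520/171168939 -14848826/171168939; -36626498/57056313 -14848826/171168939 276055484/171168939]

step 0: x' = [-135051/31319, -104118/31319, -6660/31319], P' = [154043/31319 146855/31319 -12376/31319; 146855/31319 153391/31319 7942/31319; -12376/31319 7942/31319 60742/31319]
step 1: x' = [21800209/19018771, 117962842/57056313, 162371939/57056313], P' = [110455174/19018771 310611896/57056313 -36626498/57056313; 310611896/57056313 940084520/171168939 -14848826/171168939; -36626498/57056313 -14848826/171168939 276055484/171168939]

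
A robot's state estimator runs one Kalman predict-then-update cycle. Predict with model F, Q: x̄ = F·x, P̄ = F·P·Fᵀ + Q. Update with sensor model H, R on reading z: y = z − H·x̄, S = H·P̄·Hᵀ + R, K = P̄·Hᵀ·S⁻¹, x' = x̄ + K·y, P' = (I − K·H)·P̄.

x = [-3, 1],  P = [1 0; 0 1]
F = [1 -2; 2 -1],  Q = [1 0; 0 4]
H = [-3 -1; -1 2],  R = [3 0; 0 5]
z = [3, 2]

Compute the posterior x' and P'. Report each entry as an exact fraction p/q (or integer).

x̄ = F·x = [-5, -7]
P̄ = F·P·Fᵀ + Q = [6 4; 4 9]
y = z − H·x̄ = [-19, 11]
S = H·P̄·Hᵀ + R = [90 -20; -20 31]
K = P̄·Hᵀ·S⁻¹ = [-321/1195 -26/239; -371/2390 84/239]
x' = x̄ + K·y = [-1306/1195, -441/2390]
P' = (I − K·H)·P̄ = [368/1195 -141/1195; -141/1195 1959/2390]

x' = [-1306/1195, -441/2390]
P' = [368/1195 -141/1195; -141/1195 1959/2390]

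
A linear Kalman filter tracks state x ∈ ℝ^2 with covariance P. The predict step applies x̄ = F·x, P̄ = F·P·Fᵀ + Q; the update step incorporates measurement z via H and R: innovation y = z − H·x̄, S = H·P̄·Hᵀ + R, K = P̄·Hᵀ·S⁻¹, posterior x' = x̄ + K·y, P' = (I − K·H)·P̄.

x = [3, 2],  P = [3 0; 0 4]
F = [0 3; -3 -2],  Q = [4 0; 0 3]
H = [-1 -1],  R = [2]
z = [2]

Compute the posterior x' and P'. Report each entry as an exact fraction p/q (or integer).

x' = [8, -41/4]
P' = [168/5 -164/5; -164/5 339/10]

x̄ = F·x = [6, -13]
P̄ = F·P·Fᵀ + Q = [40 -24; -24 46]
y = z − H·x̄ = [-5]
S = H·P̄·Hᵀ + R = [40]
K = P̄·Hᵀ·S⁻¹ = [-2/5; -11/20]
x' = x̄ + K·y = [8, -41/4]
P' = (I − K·H)·P̄ = [168/5 -164/5; -164/5 339/10]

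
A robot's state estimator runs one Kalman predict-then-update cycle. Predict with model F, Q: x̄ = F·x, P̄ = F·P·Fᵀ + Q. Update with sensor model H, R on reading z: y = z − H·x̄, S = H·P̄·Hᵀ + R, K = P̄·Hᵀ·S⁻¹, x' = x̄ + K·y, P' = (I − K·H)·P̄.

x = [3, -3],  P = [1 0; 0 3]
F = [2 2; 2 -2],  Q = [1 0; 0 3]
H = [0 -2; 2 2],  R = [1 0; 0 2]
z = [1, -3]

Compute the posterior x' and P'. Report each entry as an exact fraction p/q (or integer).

x' = [-1915/2189, -879/2189]
P' = [1571/2189 -526/2189; -526/2189 537/2189]

x̄ = F·x = [0, 12]
P̄ = F·P·Fᵀ + Q = [17 -8; -8 19]
y = z − H·x̄ = [25, -27]
S = H·P̄·Hᵀ + R = [77 -44; -44 82]
K = P̄·Hᵀ·S⁻¹ = [1052/2189 95/199; -1074/2189 1/199]
x' = x̄ + K·y = [-1915/2189, -879/2189]
P' = (I − K·H)·P̄ = [1571/2189 -526/2189; -526/2189 537/2189]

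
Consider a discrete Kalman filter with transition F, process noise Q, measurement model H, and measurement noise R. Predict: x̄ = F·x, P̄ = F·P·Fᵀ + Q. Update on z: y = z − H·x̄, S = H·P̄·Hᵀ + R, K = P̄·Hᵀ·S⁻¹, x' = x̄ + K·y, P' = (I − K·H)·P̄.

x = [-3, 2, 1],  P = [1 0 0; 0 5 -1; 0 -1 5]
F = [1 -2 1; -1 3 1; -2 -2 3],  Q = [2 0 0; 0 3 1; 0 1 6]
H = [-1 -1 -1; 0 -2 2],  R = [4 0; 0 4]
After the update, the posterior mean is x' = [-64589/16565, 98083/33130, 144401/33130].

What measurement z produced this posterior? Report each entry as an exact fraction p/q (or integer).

z = [-3, 3]

x̄ = F·x = [-6, 10, 5]
P̄ = F·P·Fᵀ + Q = [32 -27 41; -27 48 -19; 41 -19 87]
S = H·P̄·Hᵀ + R = [161 -214; -214 696]
K = P̄·Hᵀ·S⁻¹ = [-728/16565 3013/16565; -7517/16565 -11001/33130; -7624/16565 5403/33130]
x' − x̄ = [34801/16565, -233217/33130, -21249/33130] = K·y
y = (KᵀK)⁻¹·Kᵀ·(x' − x̄) = [6, 13]
z = y + H·x̄ = [6, 13] + [-9, -10] = [-3, 3]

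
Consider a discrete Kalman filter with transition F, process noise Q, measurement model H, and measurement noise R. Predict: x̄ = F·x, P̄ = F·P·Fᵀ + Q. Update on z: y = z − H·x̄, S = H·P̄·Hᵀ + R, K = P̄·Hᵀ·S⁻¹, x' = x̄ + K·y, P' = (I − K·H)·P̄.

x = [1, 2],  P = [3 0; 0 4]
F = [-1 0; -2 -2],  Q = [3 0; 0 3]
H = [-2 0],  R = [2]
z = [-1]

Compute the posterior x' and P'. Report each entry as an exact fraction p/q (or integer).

x' = [5/13, -60/13]
P' = [6/13 6/13; 6/13 331/13]

x̄ = F·x = [-1, -6]
P̄ = F·P·Fᵀ + Q = [6 6; 6 31]
y = z − H·x̄ = [-3]
S = H·P̄·Hᵀ + R = [26]
K = P̄·Hᵀ·S⁻¹ = [-6/13; -6/13]
x' = x̄ + K·y = [5/13, -60/13]
P' = (I − K·H)·P̄ = [6/13 6/13; 6/13 331/13]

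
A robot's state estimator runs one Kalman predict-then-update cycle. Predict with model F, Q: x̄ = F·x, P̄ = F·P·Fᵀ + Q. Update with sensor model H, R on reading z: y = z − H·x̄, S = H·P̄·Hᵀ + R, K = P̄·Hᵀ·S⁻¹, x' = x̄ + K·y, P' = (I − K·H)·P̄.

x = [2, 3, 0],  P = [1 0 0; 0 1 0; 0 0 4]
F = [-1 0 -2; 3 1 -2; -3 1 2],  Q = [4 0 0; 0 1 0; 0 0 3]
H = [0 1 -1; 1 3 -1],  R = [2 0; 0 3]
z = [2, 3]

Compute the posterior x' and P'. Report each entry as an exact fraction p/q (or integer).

x̄ = F·x = [-2, 9, -3]
P̄ = F·P·Fᵀ + Q = [21 13 -13; 13 27 -24; -13 -24 29]
y = z − H·x̄ = [-10, -25]
S = H·P̄·Hᵀ + R = [106 232; 232 544]
K = P̄·Hᵀ·S⁻¹ = [-349/480 853/1920; 23/240 169/960; -149/240 53/960]
x' = x̄ + K·y = [-747/128, 233/64, 117/64]
P' = (I − K·H)·P̄ = [14347/1920 -2249/960 -853/960; -2249/960 643/480 551/480; -853/960 551/480 1147/480]

x' = [-747/128, 233/64, 117/64]
P' = [14347/1920 -2249/960 -853/960; -2249/960 643/480 551/480; -853/960 551/480 1147/480]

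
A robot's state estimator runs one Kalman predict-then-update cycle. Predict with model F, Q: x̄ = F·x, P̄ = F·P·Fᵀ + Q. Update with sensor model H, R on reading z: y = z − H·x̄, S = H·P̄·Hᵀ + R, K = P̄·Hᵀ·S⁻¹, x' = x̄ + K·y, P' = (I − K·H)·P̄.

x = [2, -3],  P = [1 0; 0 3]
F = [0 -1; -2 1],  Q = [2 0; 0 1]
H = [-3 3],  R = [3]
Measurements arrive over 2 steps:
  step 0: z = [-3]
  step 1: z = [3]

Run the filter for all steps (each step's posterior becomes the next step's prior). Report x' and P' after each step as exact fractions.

step 0: x̄ = F·x = [3, -7]
step 0: P̄ = F·P·Fᵀ + Q = [5 -3; -3 8]
step 0: y = z − H·x̄ = [27]
step 0: S = H·P̄·Hᵀ + R = [174]
step 0: K = P̄·Hᵀ·S⁻¹ = [-4/29; 11/58]
step 0: x' = x̄ + K·y = [-21/29, -109/58]
step 0: P' = (I − K·H)·P̄ = [49/29 45/29; 45/29 101/58]
step 1: x̄ = F·x = [109/58, -25/58]
step 1: P̄ = F·P·Fᵀ + Q = [217/58 79/58; 79/58 191/58]
step 1: y = z − H·x̄ = [288/29]
step 1: S = H·P̄·Hᵀ + R = [1212/29]
step 1: K = P̄·Hᵀ·S⁻¹ = [-69/404; 14/101]
step 1: x' = x̄ + K·y = [37/202, 191/202]
step 1: P' = (I − K·H)·P̄ = [1019/404 475/202; 475/202 503/202]

step 0: x' = [-21/29, -109/58], P' = [49/29 45/29; 45/29 101/58]
step 1: x' = [37/202, 191/202], P' = [1019/404 475/202; 475/202 503/202]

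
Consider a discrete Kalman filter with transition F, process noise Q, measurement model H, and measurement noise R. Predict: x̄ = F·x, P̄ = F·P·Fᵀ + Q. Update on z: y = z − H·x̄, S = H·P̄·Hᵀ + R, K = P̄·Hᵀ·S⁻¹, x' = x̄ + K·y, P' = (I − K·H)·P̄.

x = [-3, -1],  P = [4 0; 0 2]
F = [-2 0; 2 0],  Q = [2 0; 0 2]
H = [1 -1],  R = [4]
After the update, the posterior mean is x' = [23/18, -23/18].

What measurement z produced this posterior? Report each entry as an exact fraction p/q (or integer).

z = [2]

x̄ = F·x = [6, -6]
P̄ = F·P·Fᵀ + Q = [18 -16; -16 18]
S = H·P̄·Hᵀ + R = [72]
K = P̄·Hᵀ·S⁻¹ = [17/36; -17/36]
x' − x̄ = [-85/18, 85/18] = K·y
y = (KᵀK)⁻¹·Kᵀ·(x' − x̄) = [-10]
z = y + H·x̄ = [-10] + [12] = [2]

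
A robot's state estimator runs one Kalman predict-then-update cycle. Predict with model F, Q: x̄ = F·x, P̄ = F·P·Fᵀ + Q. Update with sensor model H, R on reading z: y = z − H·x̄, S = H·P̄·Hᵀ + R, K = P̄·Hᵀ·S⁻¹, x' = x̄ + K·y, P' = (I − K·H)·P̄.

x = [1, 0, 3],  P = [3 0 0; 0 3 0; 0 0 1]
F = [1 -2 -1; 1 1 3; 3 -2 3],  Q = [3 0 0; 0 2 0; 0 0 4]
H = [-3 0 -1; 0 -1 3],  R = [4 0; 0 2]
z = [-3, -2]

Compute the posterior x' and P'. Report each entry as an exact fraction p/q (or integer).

x' = [14447/34049, 133776/34049, 27498/34049]
P' = [22556/34049 -54384/34049 -20928/34049; -54384/34049 369086/34049 128568/34049; -20928/34049 128568/34049 52120/34049]

x̄ = F·x = [-2, 10, 12]
P̄ = F·P·Fᵀ + Q = [19 -6 18; -6 17 12; 18 12 52]
y = z − H·x̄ = [3, -28]
S = H·P̄·Hᵀ + R = [335 -324; -324 415]
K = P̄·Hᵀ·S⁻¹ = [-11685/34049 -4200/34049; 8646/34049 8309/34049; 2666/34049 13896/34049]
x' = x̄ + K·y = [14447/34049, 133776/34049, 27498/34049]
P' = (I − K·H)·P̄ = [22556/34049 -54384/34049 -20928/34049; -54384/34049 369086/34049 128568/34049; -20928/34049 128568/34049 52120/34049]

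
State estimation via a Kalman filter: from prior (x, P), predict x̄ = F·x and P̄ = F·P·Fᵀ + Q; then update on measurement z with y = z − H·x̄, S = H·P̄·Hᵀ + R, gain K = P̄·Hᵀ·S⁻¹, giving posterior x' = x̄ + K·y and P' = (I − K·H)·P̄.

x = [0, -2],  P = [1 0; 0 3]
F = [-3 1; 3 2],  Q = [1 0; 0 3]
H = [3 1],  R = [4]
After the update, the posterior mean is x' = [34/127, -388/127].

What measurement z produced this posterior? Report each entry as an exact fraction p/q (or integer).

z = [-2]

x̄ = F·x = [-2, -4]
P̄ = F·P·Fᵀ + Q = [13 -3; -3 24]
S = H·P̄·Hᵀ + R = [127]
K = P̄·Hᵀ·S⁻¹ = [36/127; 15/127]
x' − x̄ = [288/127, 120/127] = K·y
y = (KᵀK)⁻¹·Kᵀ·(x' − x̄) = [8]
z = y + H·x̄ = [8] + [-10] = [-2]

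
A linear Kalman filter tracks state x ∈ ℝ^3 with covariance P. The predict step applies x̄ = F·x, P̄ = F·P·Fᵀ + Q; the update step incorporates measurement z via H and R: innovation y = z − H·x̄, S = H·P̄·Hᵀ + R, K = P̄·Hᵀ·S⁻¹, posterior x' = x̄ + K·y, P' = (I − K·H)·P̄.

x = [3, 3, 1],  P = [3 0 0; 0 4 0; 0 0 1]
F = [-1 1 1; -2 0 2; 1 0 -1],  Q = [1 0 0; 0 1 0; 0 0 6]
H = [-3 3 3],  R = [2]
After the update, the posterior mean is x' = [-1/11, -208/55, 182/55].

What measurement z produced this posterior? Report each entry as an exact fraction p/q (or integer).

z = [-1]

x̄ = F·x = [1, -4, 2]
P̄ = F·P·Fᵀ + Q = [9 8 -4; 8 17 -8; -4 -8 10]
S = H·P̄·Hᵀ + R = [110]
K = P̄·Hᵀ·S⁻¹ = [-3/22; 3/110; 9/55]
x' − x̄ = [-12/11, 12/55, 72/55] = K·y
y = (KᵀK)⁻¹·Kᵀ·(x' − x̄) = [8]
z = y + H·x̄ = [8] + [-9] = [-1]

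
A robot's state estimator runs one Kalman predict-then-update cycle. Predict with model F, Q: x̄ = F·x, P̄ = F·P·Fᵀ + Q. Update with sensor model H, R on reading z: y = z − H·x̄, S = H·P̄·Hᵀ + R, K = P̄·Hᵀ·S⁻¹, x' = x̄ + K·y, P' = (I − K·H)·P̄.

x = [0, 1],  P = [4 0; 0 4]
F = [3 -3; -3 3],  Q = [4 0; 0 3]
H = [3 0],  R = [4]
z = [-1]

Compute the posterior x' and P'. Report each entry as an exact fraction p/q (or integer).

x̄ = F·x = [-3, 3]
P̄ = F·P·Fᵀ + Q = [76 -72; -72 75]
y = z − H·x̄ = [8]
S = H·P̄·Hᵀ + R = [688]
K = P̄·Hᵀ·S⁻¹ = [57/172; -27/86]
x' = x̄ + K·y = [-15/43, 21/43]
P' = (I − K·H)·P̄ = [19/43 -18/43; -18/43 309/43]

x' = [-15/43, 21/43]
P' = [19/43 -18/43; -18/43 309/43]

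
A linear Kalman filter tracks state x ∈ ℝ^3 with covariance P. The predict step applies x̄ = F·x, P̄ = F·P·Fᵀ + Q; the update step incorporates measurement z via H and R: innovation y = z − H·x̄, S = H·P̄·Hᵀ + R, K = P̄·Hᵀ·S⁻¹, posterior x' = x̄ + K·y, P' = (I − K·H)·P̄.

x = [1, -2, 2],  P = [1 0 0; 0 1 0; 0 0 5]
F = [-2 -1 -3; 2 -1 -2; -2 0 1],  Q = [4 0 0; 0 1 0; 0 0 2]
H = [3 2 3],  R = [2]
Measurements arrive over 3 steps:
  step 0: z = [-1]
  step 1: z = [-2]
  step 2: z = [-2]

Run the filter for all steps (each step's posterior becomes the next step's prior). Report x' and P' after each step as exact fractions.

step 0: x̄ = F·x = [-6, 0, 0]
step 0: P̄ = F·P·Fᵀ + Q = [54 27 -11; 27 26 -14; -11 -14 11]
step 0: y = z − H·x̄ = [17]
step 0: S = H·P̄·Hᵀ + R = [649]
step 0: K = P̄·Hᵀ·S⁻¹ = [183/649; 91/649; -28/649]
step 0: x' = x̄ + K·y = [-783/649, 1547/649, -476/649]
step 0: P' = (I − K·H)·P̄ = [1557/649 870/649 -2015/649; 870/649 8593/649 -6538/649; -2015/649 -6538/649 6355/649]
step 1: x̄ = F·x = [1447/649, -2161/649, 1090/649]
step 1: P̄ = F·P·Fᵀ + Q = [14684/649 11835/649 -12619/649; 11835/649 27378/649 -22750/649; -12619/649 -22750/649 21941/649]
step 1: y = z − H·x̄ = [-417/59]
step 1: S = H·P̄·Hᵀ + R = [7483/59]
step 1: K = P̄·Hᵀ·S⁻¹ = [2715/7483; 2001/7483; -1594/7483]
step 1: x' = x̄ + K·y = [-27556/82313, -429650/82313, 262172/82313]
step 1: P' = (I − K·H)·P̄ = [488083/82313 488160/82313 -793613/82313; 488160/82313 2725857/82313 -2290724/82313; -793613/82313 -2290724/82313 2309073/82313]
step 2: x̄ = F·x = [-301754/82313, -149806/82313, 28844/7483]
step 2: P̄ = F·P·Fᵀ + Q = [4474038/82313 4761569/82313 -443845/7483; 4761569/82313 9230162/82313 -733192/7483; -443845/7483 -733192/7483 690953/7483]
step 2: y = z − H·x̄ = [1148/1069]
step 2: S = H·P̄·Hᵀ + R = [236781/1069]
step 2: K = P̄·Hᵀ·S⁻¹ = [107771/236781; 111035/236781; -103580/236781]
step 2: x' = x̄ + K·y = [-57926182/18232137, -24000154/18232137, 5610236/1657467]
step 2: P' = (I − K·H)·P̄ = [154390909/18232137 192740776/18232137 -25213865/1657467; 192740776/18232137 1156418713/18232137 -87089708/1657467; -25213865/1657467 -87089708/1657467 82790297/1657467]

step 0: x' = [-783/649, 1547/649, -476/649], P' = [1557/649 870/649 -2015/649; 870/649 8593/649 -6538/649; -2015/649 -6538/649 6355/649]
step 1: x' = [-27556/82313, -429650/82313, 262172/82313], P' = [488083/82313 488160/82313 -793613/82313; 488160/82313 2725857/82313 -2290724/82313; -793613/82313 -2290724/82313 2309073/82313]
step 2: x' = [-57926182/18232137, -24000154/18232137, 5610236/1657467], P' = [154390909/18232137 192740776/18232137 -25213865/1657467; 192740776/18232137 1156418713/18232137 -87089708/1657467; -25213865/1657467 -87089708/1657467 82790297/1657467]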